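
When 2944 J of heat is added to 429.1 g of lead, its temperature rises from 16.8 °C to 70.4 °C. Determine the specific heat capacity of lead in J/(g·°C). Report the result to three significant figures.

c = 0.128 J/(g·°C)

c = q / (m ΔT) = 2944 / (429.1 × 53.6)
c = 2944 / 22999.76 = 0.128 J/(g·°C)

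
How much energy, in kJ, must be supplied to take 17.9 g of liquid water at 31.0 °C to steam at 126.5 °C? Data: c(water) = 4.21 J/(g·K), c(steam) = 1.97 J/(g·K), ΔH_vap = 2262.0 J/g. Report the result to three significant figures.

q1 (heat water 31.0→100.0 °C): 17.9 × 4.21 × 69.0 = 5200 J
q2 (vaporize at 100 °C): 17.9 × 2262.0 = 40490 J
q3 (heat steam 100.0→126.5 °C): 17.9 × 1.97 × 26.5 = 934 J
Total: 5200 + 40490 + 934 = 46624 J = 46.6 kJ

q = 46.6 kJ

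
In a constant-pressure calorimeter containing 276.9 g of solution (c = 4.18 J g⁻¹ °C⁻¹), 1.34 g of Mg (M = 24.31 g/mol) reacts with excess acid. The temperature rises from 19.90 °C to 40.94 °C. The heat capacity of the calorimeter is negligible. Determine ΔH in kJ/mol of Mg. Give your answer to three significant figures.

ΔH = -442 kJ/mol

|ΔT| = |40.94 − 19.90| = 21.04 °C
|q_surr| = (276.9 × 4.18) × 21.04 = 1157.442 × 21.04 = 24350 J
n(Mg) = 1.34 / 24.31 = 0.05512 mol
Temperature rose, so q_rxn = −|q_surr| = -24.35 kJ
ΔH = q_rxn / n = -441.8 kJ/mol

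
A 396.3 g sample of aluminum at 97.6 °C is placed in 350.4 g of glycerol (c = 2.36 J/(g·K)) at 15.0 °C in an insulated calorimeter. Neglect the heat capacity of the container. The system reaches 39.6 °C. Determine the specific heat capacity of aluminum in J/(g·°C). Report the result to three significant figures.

q_gained = (350.4 × 2.36) × (39.6 − 15.0) = 20340 J
q_lost = 396.3 × c × (97.6 − 39.6) = 22985.4 c
Set equal: c = 20340 / 22985.4 = 0.885 J/(g·°C)

c = 0.885 J/(g·°C)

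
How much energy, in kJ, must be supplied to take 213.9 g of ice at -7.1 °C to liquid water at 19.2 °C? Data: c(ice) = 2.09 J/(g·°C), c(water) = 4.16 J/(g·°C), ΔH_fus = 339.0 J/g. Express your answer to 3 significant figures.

q = 92.8 kJ

q1 (heat ice -7.1→0.0 °C): 213.9 × 2.09 × 7.1 = 3174 J
q2 (melt at 0 °C): 213.9 × 339.0 = 72512 J
q3 (heat water 0.0→19.2 °C): 213.9 × 4.16 × 19.2 = 17085 J
Total: 3174 + 72512 + 17085 = 92771 J = 92.8 kJ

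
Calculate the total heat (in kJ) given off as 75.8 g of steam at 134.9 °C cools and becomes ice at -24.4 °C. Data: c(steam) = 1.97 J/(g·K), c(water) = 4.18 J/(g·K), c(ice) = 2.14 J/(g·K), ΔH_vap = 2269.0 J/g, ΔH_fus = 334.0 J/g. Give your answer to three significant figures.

q1 (cool steam 134.9→100 °C): 75.8 × 1.97 × 34.9 = 5211 J
q2 (condense at 100 °C): 75.8 × 2269.0 = 171990 J
q3 (cool water 100→0 °C): 75.8 × 4.18 × 100.0 = 31684 J
q4 (freeze at 0 °C): 75.8 × 334.0 = 25317 J
q5 (cool ice 0→-24.4 °C): 75.8 × 2.14 × 24.4 = 3958 J
Total: 5211 + 171990 + 31684 + 25317 + 3958 = 238160 J = 238 kJ

q = 238 kJ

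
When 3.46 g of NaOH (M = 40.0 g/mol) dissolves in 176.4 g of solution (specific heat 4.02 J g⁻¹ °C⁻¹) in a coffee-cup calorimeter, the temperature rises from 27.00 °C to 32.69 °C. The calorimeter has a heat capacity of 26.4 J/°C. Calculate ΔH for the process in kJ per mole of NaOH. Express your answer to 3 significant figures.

|ΔT| = |32.69 − 27.00| = 5.69 °C
|q_surr| = (176.4 × 4.02 + 26.4) × 5.69 = 735.528 × 5.69 = 4185 J
n(NaOH) = 3.46 / 40.0 = 0.08650 mol
Temperature rose, so q_rxn = −|q_surr| = -4.185 kJ
ΔH = q_rxn / n = -48.38 kJ/mol

ΔH = -48.4 kJ/mol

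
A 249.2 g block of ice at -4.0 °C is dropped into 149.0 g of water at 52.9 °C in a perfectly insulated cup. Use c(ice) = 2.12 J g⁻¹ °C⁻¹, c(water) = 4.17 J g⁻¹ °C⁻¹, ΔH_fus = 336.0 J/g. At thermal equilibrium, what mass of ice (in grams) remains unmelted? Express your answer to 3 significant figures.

m_ice remaining = 158 g

Heat to warm all ice to 0 °C: 249.2×2.12×4.0 = 2113.2 J
Heat released by water cooling to 0 °C: 149.0×4.17×52.9 = 32868 J
32868 J < 2113.2 + 249.2×336.0 = 85844.4 J, so not all ice melts; final T = 0 °C.
Heat left for melting: 32868 − 2113.2 = 30754.8 J
Mass melted = 30754.8 / 336.0 = 91.53 g
Ice remaining = 249.2 − 91.53 = 157.67 g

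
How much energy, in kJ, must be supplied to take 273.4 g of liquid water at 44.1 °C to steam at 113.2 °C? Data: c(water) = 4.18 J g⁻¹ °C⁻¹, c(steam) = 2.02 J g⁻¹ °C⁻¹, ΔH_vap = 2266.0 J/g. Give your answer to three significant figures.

q = 691 kJ

q1 (heat water 44.1→100.0 °C): 273.4 × 4.18 × 55.9 = 63883 J
q2 (vaporize at 100 °C): 273.4 × 2266.0 = 619524 J
q3 (heat steam 100.0→113.2 °C): 273.4 × 2.02 × 13.2 = 7290 J
Total: 63883 + 619524 + 7290 = 690697 J = 691 kJ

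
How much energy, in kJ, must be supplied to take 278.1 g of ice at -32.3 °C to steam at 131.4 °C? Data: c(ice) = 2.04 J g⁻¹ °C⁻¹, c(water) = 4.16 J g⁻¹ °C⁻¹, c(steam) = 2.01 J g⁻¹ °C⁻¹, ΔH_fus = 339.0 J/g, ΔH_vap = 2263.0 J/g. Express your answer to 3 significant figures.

q = 875 kJ

q1 (heat ice -32.3→0.0 °C): 278.1 × 2.04 × 32.3 = 18325 J
q2 (melt at 0 °C): 278.1 × 339.0 = 94276 J
q3 (heat water 0.0→100.0 °C): 278.1 × 4.16 × 100.0 = 115690 J
q4 (vaporize at 100 °C): 278.1 × 2263.0 = 629340 J
q5 (heat steam 100.0→131.4 °C): 278.1 × 2.01 × 31.4 = 17552 J
Total: 18325 + 94276 + 115690 + 629340 + 17552 = 875183 J = 875 kJ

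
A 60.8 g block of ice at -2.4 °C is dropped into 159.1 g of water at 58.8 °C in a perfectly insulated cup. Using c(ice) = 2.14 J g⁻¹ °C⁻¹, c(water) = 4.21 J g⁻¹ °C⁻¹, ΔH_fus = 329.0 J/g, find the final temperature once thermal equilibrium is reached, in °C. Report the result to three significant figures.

T_f = 20.6 °C

Heat to bring ice to 0 °C and melt it: q₁ = 60.8×2.14×2.4 + 60.8×329.0 = 20315 J
Heat the water can supply cooling to 0 °C: 159.1×4.21×58.8 = 39384.9 J > q₁, so all ice melts.
Energy balance: 159.1×4.21×(58.8 − T) = 20315 + 60.8×4.21×(T − 0)
669.811(58.8 − T) = 20315 + 255.968 T
39384.9 − 20315 = 925.779 T
T = 19069.9 / 925.779 = 20.60 °C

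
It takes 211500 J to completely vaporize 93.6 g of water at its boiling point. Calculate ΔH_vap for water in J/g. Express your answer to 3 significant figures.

ΔH_vap = q / m = 211500 / 93.6 = 2260 J/g

ΔH_vap = 2260 J/g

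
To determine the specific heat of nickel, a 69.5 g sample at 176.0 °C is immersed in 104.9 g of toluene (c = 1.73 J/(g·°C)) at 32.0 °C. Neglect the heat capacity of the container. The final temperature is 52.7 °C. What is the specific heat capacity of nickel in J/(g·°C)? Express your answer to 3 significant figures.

q_gained = (104.9 × 1.73) × (52.7 − 32.0) = 3757 J
q_lost = 69.5 × c × (176.0 − 52.7) = 8569.35 c
Set equal: c = 3757 / 8569.35 = 0.438 J/(g·°C)

c = 0.438 J/(g·°C)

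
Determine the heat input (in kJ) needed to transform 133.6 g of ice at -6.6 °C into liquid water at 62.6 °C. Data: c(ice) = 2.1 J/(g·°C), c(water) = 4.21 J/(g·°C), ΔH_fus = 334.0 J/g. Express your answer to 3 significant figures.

q = 81.7 kJ

q1 (heat ice -6.6→0.0 °C): 133.6 × 2.1 × 6.6 = 1852 J
q2 (melt at 0 °C): 133.6 × 334.0 = 44622 J
q3 (heat water 0.0→62.6 °C): 133.6 × 4.21 × 62.6 = 35210 J
Total: 1852 + 44622 + 35210 = 81684 J = 81.7 kJ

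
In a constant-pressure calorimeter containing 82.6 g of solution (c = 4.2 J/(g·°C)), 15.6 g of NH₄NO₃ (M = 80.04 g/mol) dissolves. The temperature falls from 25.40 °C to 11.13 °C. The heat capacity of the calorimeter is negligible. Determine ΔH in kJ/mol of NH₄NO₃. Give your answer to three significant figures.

ΔH = 25.4 kJ/mol

|ΔT| = |11.13 − 25.40| = 14.27 °C
|q_surr| = (82.6 × 4.2) × 14.27 = 346.92 × 14.27 = 4951 J
n(NH₄NO₃) = 15.6 / 80.04 = 0.1949 mol
Temperature fell, so q_rxn = +|q_surr| = 4.951 kJ
ΔH = q_rxn / n = 25.40 kJ/mol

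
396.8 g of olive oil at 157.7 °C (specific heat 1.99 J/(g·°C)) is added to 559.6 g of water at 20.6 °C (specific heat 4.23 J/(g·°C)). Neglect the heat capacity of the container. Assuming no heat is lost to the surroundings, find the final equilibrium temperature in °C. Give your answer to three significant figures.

T_f = 54.9 °C

Heat lost by olive oil = heat gained by water.
(396.8)(1.99)(157.7 − T) = (559.6)(4.23)(T − 20.6)
789.632 (157.7 − T) = 2367.108 (T − 20.6)
124520 − 789.632 T = 2367.108 T − 48762
173282 = 3156.740 T
T = 54.89 °C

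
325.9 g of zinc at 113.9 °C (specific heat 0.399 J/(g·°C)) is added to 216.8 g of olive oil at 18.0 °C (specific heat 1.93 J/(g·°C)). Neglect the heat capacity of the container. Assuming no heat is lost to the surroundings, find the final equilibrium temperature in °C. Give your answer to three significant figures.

Heat lost by zinc = heat gained by olive oil.
(325.9)(0.399)(113.9 − T) = (216.8)(1.93)(T − 18.0)
130.0341 (113.9 − T) = 418.424 (T − 18.0)
14811 − 130.0341 T = 418.424 T − 7531.6
22342.6 = 548.4581 T
T = 40.74 °C

T_f = 40.7 °C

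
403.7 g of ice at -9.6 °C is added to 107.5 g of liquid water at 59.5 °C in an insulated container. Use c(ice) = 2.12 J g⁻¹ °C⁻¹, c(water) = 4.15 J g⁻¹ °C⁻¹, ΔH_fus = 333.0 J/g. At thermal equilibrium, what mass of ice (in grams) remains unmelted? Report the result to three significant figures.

Heat to warm all ice to 0 °C: 403.7×2.12×9.6 = 8216.1 J
Heat released by water cooling to 0 °C: 107.5×4.15×59.5 = 26544 J
26544 J < 8216.1 + 403.7×333.0 = 142648.2 J, so not all ice melts; final T = 0 °C.
Heat left for melting: 26544 − 8216.1 = 18327.9 J
Mass melted = 18327.9 / 333.0 = 55.04 g
Ice remaining = 403.7 − 55.04 = 348.66 g

m_ice remaining = 349 g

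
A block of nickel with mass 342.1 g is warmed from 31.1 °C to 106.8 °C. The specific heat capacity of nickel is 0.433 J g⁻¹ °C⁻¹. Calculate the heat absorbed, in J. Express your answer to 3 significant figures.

q = 11200 J

q = m c ΔT = 342.1 × 0.433 × (106.8 − 31.1)
q = 342.1 × 0.433 × 75.7 = 11210 J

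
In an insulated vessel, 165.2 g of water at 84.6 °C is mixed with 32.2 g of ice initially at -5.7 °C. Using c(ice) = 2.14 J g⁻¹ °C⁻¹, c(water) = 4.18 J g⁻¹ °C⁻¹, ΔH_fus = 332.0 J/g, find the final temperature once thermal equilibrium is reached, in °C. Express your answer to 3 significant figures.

Heat to bring ice to 0 °C and melt it: q₁ = 32.2×2.14×5.7 + 32.2×332.0 = 11083 J
Heat the water can supply cooling to 0 °C: 165.2×4.18×84.6 = 58419.3 J > q₁, so all ice melts.
Energy balance: 165.2×4.18×(84.6 − T) = 11083 + 32.2×4.18×(T − 0)
690.536(84.6 − T) = 11083 + 134.596 T
58419.3 − 11083 = 825.132 T
T = 47336.3 / 825.132 = 57.37 °C

T_f = 57.4 °C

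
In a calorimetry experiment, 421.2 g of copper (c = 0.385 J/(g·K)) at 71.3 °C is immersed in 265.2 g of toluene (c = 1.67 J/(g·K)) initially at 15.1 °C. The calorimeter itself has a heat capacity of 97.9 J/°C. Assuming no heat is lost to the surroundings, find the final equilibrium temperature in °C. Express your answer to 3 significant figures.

T_f = 28.1 °C

Heat lost by copper = heat gained by toluene + calorimeter.
(421.2)(0.385)(71.3 − T) = [(265.2)(1.67) + 97.9](T − 15.1)
162.162 (71.3 − T) = 540.784 (T − 15.1)
11562 − 162.162 T = 540.784 T − 8165.8
19727.8 = 702.946 T
T = 28.06 °C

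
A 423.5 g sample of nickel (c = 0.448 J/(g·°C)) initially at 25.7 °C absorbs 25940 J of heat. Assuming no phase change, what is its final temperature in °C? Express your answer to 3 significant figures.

T_f = 162 °C

ΔT = q / (m c) = 25940 / (423.5 × 0.448) = 136.7 °C
T_f = 25.7 + 136.7 = 162.4 °C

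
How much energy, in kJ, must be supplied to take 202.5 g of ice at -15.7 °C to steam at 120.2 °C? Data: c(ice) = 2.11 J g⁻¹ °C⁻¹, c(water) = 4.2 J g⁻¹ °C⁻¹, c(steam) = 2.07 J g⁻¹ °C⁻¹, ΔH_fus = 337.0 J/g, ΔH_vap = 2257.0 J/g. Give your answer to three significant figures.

q1 (heat ice -15.7→0.0 °C): 202.5 × 2.11 × 15.7 = 6708 J
q2 (melt at 0 °C): 202.5 × 337.0 = 68243 J
q3 (heat water 0.0→100.0 °C): 202.5 × 4.2 × 100.0 = 85050 J
q4 (vaporize at 100 °C): 202.5 × 2257.0 = 457043 J
q5 (heat steam 100.0→120.2 °C): 202.5 × 2.07 × 20.2 = 8467 J
Total: 6708 + 68243 + 85050 + 457043 + 8467 = 625511 J = 626 kJ

q = 626 kJ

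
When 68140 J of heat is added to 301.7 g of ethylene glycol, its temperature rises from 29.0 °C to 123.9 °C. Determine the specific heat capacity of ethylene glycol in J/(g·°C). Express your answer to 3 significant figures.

c = 2.38 J/(g·°C)

c = q / (m ΔT) = 68140 / (301.7 × 94.9)
c = 68140 / 28631.33 = 2.38 J/(g·°C)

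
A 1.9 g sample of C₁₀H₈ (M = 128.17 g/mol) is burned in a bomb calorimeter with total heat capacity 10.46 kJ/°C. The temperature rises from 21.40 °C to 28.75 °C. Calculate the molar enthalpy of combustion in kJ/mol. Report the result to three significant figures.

ΔT = 28.75 − 21.40 = 7.35 °C
q_cal = C_cal × ΔT = 10.46 × 7.35 = 76.881 kJ
n = 1.9 / 128.17 = 0.01482 mol
q_rxn = −q_cal = -76.881 kJ
ΔH = -76.881 / 0.01482 = -5188 kJ/mol

ΔH = -5190 kJ/mol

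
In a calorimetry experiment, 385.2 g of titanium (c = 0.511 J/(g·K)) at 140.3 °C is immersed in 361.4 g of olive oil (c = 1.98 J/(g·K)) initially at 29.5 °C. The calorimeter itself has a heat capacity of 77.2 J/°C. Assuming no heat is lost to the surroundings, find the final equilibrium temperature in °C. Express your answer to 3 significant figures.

T_f = 51.5 °C

Heat lost by titanium = heat gained by olive oil + calorimeter.
(385.2)(0.511)(140.3 − T) = [(361.4)(1.98) + 77.2](T − 29.5)
196.8372 (140.3 − T) = 792.772 (T − 29.5)
27616 − 196.8372 T = 792.772 T − 23387
51003 = 989.6092 T
T = 51.54 °C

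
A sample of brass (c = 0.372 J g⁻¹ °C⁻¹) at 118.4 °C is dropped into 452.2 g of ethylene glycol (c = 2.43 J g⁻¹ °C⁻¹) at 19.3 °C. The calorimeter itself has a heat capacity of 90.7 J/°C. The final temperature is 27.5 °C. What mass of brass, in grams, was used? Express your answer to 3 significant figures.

q_gained = (452.2 × 2.43 + 90.7) × (27.5 − 19.3) = 9754 J
q_lost = m × 0.372 × (118.4 − 27.5) = 33.8148 m
m = 9754 / 33.8148 = 288 g

m = 288 g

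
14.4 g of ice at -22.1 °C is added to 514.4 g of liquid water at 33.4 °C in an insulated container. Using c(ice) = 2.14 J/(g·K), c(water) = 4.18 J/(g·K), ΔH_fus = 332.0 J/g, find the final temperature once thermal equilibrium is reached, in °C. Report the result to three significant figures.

Heat to bring ice to 0 °C and melt it: q₁ = 14.4×2.14×22.1 + 14.4×332.0 = 5461.8 J
Heat the water can supply cooling to 0 °C: 514.4×4.18×33.4 = 71816.4 J > q₁, so all ice melts.
Energy balance: 514.4×4.18×(33.4 − T) = 5461.8 + 14.4×4.18×(T − 0)
2150.192(33.4 − T) = 5461.8 + 60.192 T
71816.4 − 5461.8 = 2210.384 T
T = 66354.6 / 2210.384 = 30.02 °C

T_f = 30.0 °C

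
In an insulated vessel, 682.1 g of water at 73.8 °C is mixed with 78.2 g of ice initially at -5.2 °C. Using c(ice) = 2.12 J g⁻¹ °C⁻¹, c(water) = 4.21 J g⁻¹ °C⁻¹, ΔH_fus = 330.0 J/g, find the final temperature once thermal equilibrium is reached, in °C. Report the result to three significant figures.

T_f = 57.9 °C

Heat to bring ice to 0 °C and melt it: q₁ = 78.2×2.12×5.2 + 78.2×330.0 = 26668 J
Heat the water can supply cooling to 0 °C: 682.1×4.21×73.8 = 211927 J > q₁, so all ice melts.
Energy balance: 682.1×4.21×(73.8 − T) = 26668 + 78.2×4.21×(T − 0)
2871.641(73.8 − T) = 26668 + 329.222 T
211927 − 26668 = 3200.863 T
T = 185259 / 3200.863 = 57.88 °C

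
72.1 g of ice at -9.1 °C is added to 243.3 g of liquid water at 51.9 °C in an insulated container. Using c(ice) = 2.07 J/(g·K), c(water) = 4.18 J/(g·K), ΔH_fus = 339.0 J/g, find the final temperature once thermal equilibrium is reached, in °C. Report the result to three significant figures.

Heat to bring ice to 0 °C and melt it: q₁ = 72.1×2.07×9.1 + 72.1×339.0 = 25800 J
Heat the water can supply cooling to 0 °C: 243.3×4.18×51.9 = 52782.0 J > q₁, so all ice melts.
Energy balance: 243.3×4.18×(51.9 − T) = 25800 + 72.1×4.18×(T − 0)
1016.994(51.9 − T) = 25800 + 301.378 T
52782.0 − 25800 = 1318.372 T
T = 26982.0 / 1318.372 = 20.47 °C

T_f = 20.5 °C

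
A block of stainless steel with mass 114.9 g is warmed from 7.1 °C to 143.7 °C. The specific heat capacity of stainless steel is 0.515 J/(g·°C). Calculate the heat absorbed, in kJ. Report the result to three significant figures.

q = 8.08 kJ

q = m c ΔT = 114.9 × 0.515 × (143.7 − 7.1)
q = 114.9 × 0.515 × 136.6 = 8083 J = 8.08 kJ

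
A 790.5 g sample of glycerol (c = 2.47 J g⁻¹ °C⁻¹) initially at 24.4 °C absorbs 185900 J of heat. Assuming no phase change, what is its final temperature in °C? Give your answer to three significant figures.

T_f = 120 °C

ΔT = q / (m c) = 185900 / (790.5 × 2.47) = 95.21 °C
T_f = 24.4 + 95.21 = 119.61 °C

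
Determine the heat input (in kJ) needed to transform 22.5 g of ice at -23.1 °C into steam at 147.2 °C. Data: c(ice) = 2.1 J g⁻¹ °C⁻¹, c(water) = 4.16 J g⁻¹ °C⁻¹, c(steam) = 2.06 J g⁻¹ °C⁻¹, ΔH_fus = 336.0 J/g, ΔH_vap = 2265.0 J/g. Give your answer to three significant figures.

q1 (heat ice -23.1→0.0 °C): 22.5 × 2.1 × 23.1 = 1091 J
q2 (melt at 0 °C): 22.5 × 336.0 = 7560 J
q3 (heat water 0.0→100.0 °C): 22.5 × 4.16 × 100.0 = 9360 J
q4 (vaporize at 100 °C): 22.5 × 2265.0 = 50963 J
q5 (heat steam 100.0→147.2 °C): 22.5 × 2.06 × 47.2 = 2188 J
Total: 1091 + 7560 + 9360 + 50963 + 2188 = 71162 J = 71.2 kJ

q = 71.2 kJ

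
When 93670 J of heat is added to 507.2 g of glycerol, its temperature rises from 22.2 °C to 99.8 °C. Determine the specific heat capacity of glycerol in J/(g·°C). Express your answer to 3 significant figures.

c = 2.38 J/(g·°C)

c = q / (m ΔT) = 93670 / (507.2 × 77.6)
c = 93670 / 39358.72 = 2.38 J/(g·°C)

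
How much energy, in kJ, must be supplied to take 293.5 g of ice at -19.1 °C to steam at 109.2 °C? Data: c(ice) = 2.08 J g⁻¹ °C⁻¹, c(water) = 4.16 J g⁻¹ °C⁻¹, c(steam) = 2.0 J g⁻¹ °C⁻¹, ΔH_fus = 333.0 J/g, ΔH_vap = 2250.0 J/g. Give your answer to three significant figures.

q = 897 kJ

q1 (heat ice -19.1→0.0 °C): 293.5 × 2.08 × 19.1 = 11660 J
q2 (melt at 0 °C): 293.5 × 333.0 = 97736 J
q3 (heat water 0.0→100.0 °C): 293.5 × 4.16 × 100.0 = 122096 J
q4 (vaporize at 100 °C): 293.5 × 2250.0 = 660375 J
q5 (heat steam 100.0→109.2 °C): 293.5 × 2.0 × 9.2 = 5400 J
Total: 11660 + 97736 + 122096 + 660375 + 5400 = 897267 J = 897 kJ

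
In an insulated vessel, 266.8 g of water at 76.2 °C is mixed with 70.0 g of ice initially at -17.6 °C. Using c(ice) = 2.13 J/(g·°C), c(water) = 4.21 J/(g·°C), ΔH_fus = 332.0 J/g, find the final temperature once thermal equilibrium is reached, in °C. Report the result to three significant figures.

Heat to bring ice to 0 °C and melt it: q₁ = 70.0×2.13×17.6 + 70.0×332.0 = 25864 J
Heat the water can supply cooling to 0 °C: 266.8×4.21×76.2 = 85590.0 J > q₁, so all ice melts.
Energy balance: 266.8×4.21×(76.2 − T) = 25864 + 70.0×4.21×(T − 0)
1123.228(76.2 − T) = 25864 + 294.7 T
85590.0 − 25864 = 1417.928 T
T = 59726.0 / 1417.928 = 42.12 °C

T_f = 42.1 °C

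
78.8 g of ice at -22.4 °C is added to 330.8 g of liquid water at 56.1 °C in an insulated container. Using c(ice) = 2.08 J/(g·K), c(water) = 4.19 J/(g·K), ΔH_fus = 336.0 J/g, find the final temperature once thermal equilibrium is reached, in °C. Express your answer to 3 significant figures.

T_f = 27.7 °C

Heat to bring ice to 0 °C and melt it: q₁ = 78.8×2.08×22.4 + 78.8×336.0 = 30148 J
Heat the water can supply cooling to 0 °C: 330.8×4.19×56.1 = 77757.5 J > q₁, so all ice melts.
Energy balance: 330.8×4.19×(56.1 − T) = 30148 + 78.8×4.19×(T − 0)
1386.052(56.1 − T) = 30148 + 330.172 T
77757.5 − 30148 = 1716.224 T
T = 47609.5 / 1716.224 = 27.74 °C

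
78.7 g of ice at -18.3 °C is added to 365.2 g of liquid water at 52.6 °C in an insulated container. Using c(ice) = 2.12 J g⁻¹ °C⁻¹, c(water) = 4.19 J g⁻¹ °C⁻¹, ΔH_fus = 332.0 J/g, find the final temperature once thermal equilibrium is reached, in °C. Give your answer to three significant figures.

T_f = 27.6 °C

Heat to bring ice to 0 °C and melt it: q₁ = 78.7×2.12×18.3 + 78.7×332.0 = 29182 J
Heat the water can supply cooling to 0 °C: 365.2×4.19×52.6 = 80487.9 J > q₁, so all ice melts.
Energy balance: 365.2×4.19×(52.6 − T) = 29182 + 78.7×4.19×(T − 0)
1530.188(52.6 − T) = 29182 + 329.753 T
80487.9 − 29182 = 1859.941 T
T = 51305.9 / 1859.941 = 27.58 °C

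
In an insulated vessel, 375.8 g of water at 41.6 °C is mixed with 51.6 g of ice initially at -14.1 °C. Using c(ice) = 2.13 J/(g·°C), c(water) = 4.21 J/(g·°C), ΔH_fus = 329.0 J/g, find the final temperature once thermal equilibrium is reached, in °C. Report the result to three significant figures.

Heat to bring ice to 0 °C and melt it: q₁ = 51.6×2.13×14.1 + 51.6×329.0 = 18526 J
Heat the water can supply cooling to 0 °C: 375.8×4.21×41.6 = 65816.1 J > q₁, so all ice melts.
Energy balance: 375.8×4.21×(41.6 − T) = 18526 + 51.6×4.21×(T − 0)
1582.118(41.6 − T) = 18526 + 217.236 T
65816.1 − 18526 = 1799.354 T
T = 47290.1 / 1799.354 = 26.28 °C

T_f = 26.3 °C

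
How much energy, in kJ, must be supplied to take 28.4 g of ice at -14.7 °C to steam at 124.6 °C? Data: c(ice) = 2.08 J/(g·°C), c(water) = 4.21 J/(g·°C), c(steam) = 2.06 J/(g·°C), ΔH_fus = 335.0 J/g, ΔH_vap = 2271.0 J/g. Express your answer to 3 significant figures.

q = 88.3 kJ

q1 (heat ice -14.7→0.0 °C): 28.4 × 2.08 × 14.7 = 868 J
q2 (melt at 0 °C): 28.4 × 335.0 = 9514 J
q3 (heat water 0.0→100.0 °C): 28.4 × 4.21 × 100.0 = 11956 J
q4 (vaporize at 100 °C): 28.4 × 2271.0 = 64496 J
q5 (heat steam 100.0→124.6 °C): 28.4 × 2.06 × 24.6 = 1439 J
Total: 868 + 9514 + 11956 + 64496 + 1439 = 88273 J = 88.3 kJ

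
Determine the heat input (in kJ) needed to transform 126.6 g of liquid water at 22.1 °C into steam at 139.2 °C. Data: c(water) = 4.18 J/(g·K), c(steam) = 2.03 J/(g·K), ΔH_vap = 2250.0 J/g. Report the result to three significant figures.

q1 (heat water 22.1→100.0 °C): 126.6 × 4.18 × 77.9 = 41224 J
q2 (vaporize at 100 °C): 126.6 × 2250.0 = 284850 J
q3 (heat steam 100.0→139.2 °C): 126.6 × 2.03 × 39.2 = 10074 J
Total: 41224 + 284850 + 10074 = 336148 J = 336 kJ

q = 336 kJ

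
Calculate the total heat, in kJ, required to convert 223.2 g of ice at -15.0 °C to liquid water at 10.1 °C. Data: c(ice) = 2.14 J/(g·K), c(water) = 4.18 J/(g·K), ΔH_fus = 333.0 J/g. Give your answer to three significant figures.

q1 (heat ice -15.0→0.0 °C): 223.2 × 2.14 × 15.0 = 7165 J
q2 (melt at 0 °C): 223.2 × 333.0 = 74326 J
q3 (heat water 0.0→10.1 °C): 223.2 × 4.18 × 10.1 = 9423 J
Total: 7165 + 74326 + 9423 = 90914 J = 90.9 kJ

q = 90.9 kJ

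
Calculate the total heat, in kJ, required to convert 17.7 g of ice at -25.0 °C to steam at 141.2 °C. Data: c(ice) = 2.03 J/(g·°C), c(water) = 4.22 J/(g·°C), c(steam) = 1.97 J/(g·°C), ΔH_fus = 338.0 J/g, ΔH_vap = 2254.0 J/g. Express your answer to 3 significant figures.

q = 55.7 kJ

q1 (heat ice -25.0→0.0 °C): 17.7 × 2.03 × 25.0 = 898 J
q2 (melt at 0 °C): 17.7 × 338.0 = 5983 J
q3 (heat water 0.0→100.0 °C): 17.7 × 4.22 × 100.0 = 7469 J
q4 (vaporize at 100 °C): 17.7 × 2254.0 = 39896 J
q5 (heat steam 100.0→141.2 °C): 17.7 × 1.97 × 41.2 = 1437 J
Total: 898 + 5983 + 7469 + 39896 + 1437 = 55683 J = 55.7 kJ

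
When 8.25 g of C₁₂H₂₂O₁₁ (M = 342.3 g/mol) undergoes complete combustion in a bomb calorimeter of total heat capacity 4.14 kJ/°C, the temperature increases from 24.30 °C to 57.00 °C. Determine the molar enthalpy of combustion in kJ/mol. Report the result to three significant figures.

ΔH = -5620 kJ/mol

ΔT = 57.00 − 24.30 = 32.70 °C
q_cal = C_cal × ΔT = 4.14 × 32.70 = 135.378 kJ
n = 8.25 / 342.3 = 0.02410 mol
q_rxn = −q_cal = -135.378 kJ
ΔH = -135.378 / 0.02410 = -5617 kJ/mol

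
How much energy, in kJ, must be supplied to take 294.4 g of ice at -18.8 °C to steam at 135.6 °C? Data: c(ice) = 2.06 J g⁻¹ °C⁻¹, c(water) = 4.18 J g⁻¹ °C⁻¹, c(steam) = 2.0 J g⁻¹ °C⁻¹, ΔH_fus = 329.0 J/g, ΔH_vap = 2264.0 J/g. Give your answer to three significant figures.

q1 (heat ice -18.8→0.0 °C): 294.4 × 2.06 × 18.8 = 11402 J
q2 (melt at 0 °C): 294.4 × 329.0 = 96858 J
q3 (heat water 0.0→100.0 °C): 294.4 × 4.18 × 100.0 = 123059 J
q4 (vaporize at 100 °C): 294.4 × 2264.0 = 666522 J
q5 (heat steam 100.0→135.6 °C): 294.4 × 2.0 × 35.6 = 20961 J
Total: 11402 + 96858 + 123059 + 666522 + 20961 = 918802 J = 919 kJ

q = 919 kJ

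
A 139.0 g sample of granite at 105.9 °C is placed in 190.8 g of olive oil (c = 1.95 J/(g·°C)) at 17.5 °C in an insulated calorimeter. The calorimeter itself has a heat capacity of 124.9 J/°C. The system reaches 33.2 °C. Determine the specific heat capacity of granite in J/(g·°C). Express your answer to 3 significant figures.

q_gained = (190.8 × 1.95 + 124.9) × (33.2 − 17.5) = 7802 J
q_lost = 139.0 × c × (105.9 − 33.2) = 10105.3 c
Set equal: c = 7802 / 10105.3 = 0.772 J/(g·°C)

c = 0.772 J/(g·°C)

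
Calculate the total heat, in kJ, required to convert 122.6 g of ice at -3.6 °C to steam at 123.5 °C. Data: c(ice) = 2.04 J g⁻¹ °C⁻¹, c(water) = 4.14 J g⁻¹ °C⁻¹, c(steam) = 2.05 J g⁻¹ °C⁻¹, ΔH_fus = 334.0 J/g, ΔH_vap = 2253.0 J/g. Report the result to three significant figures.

q1 (heat ice -3.6→0.0 °C): 122.6 × 2.04 × 3.6 = 900 J
q2 (melt at 0 °C): 122.6 × 334.0 = 40948 J
q3 (heat water 0.0→100.0 °C): 122.6 × 4.14 × 100.0 = 50756 J
q4 (vaporize at 100 °C): 122.6 × 2253.0 = 276218 J
q5 (heat steam 100.0→123.5 °C): 122.6 × 2.05 × 23.5 = 5906 J
Total: 900 + 40948 + 50756 + 276218 + 5906 = 374728 J = 375 kJ

q = 375 kJ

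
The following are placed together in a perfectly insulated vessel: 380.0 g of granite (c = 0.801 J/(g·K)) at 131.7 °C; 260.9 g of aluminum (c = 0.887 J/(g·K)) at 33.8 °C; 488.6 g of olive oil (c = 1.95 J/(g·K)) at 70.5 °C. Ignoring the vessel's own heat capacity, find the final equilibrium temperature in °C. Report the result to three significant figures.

T_f = 77.3 °C

Σ mᵢcᵢ(T − Tᵢ) = 0  ⇒  T = Σ mᵢcᵢTᵢ / Σ mᵢcᵢ
Σ mᵢcᵢ = 380.0×0.801 + 260.9×0.887 + 488.6×1.95 = 1488.5683
Σ mᵢcᵢTᵢ = 304.38×131.7 + 231.4183×33.8 + 952.77×70.5 = 115080
T = 115080 / 1488.5683 = 77.31 °C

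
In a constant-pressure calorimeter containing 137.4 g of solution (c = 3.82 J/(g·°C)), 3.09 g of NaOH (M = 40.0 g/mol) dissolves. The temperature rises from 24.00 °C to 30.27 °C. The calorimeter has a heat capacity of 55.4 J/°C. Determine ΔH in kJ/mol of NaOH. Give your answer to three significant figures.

ΔH = -47.1 kJ/mol

|ΔT| = |30.27 − 24.00| = 6.27 °C
|q_surr| = (137.4 × 3.82 + 55.4) × 6.27 = 580.268 × 6.27 = 3638 J
n(NaOH) = 3.09 / 40.0 = 0.07725 mol
Temperature rose, so q_rxn = −|q_surr| = -3.638 kJ
ΔH = q_rxn / n = -47.09 kJ/mol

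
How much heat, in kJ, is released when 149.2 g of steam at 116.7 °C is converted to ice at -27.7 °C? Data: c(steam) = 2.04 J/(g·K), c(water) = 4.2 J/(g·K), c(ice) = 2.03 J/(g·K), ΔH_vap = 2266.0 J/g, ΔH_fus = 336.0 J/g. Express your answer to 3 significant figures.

q1 (cool steam 116.7→100 °C): 149.2 × 2.04 × 16.7 = 5083 J
q2 (condense at 100 °C): 149.2 × 2266.0 = 338087 J
q3 (cool water 100→0 °C): 149.2 × 4.2 × 100.0 = 62664 J
q4 (freeze at 0 °C): 149.2 × 336.0 = 50131 J
q5 (cool ice 0→-27.7 °C): 149.2 × 2.03 × 27.7 = 8390 J
Total: 5083 + 338087 + 62664 + 50131 + 8390 = 464355 J = 464 kJ

q = 464 kJ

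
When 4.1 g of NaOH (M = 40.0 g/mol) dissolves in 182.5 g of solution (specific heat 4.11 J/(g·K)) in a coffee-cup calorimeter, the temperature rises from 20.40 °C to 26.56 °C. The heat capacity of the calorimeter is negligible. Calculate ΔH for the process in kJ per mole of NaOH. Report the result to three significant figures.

|ΔT| = |26.56 − 20.40| = 6.16 °C
|q_surr| = (182.5 × 4.11) × 6.16 = 750.075 × 6.16 = 4620 J
n(NaOH) = 4.1 / 40.0 = 0.1025 mol
Temperature rose, so q_rxn = −|q_surr| = -4.620 kJ
ΔH = q_rxn / n = -45.07 kJ/mol

ΔH = -45.1 kJ/mol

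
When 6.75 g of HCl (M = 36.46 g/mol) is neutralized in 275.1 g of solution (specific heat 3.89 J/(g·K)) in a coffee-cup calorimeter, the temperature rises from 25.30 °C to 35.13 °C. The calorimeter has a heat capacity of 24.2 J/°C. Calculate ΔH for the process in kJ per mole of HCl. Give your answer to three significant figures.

ΔH = -58.1 kJ/mol

|ΔT| = |35.13 − 25.30| = 9.83 °C
|q_surr| = (275.1 × 3.89 + 24.2) × 9.83 = 1094.339 × 9.83 = 10760 J
n(HCl) = 6.75 / 36.46 = 0.1851 mol
Temperature rose, so q_rxn = −|q_surr| = -10.76 kJ
ΔH = q_rxn / n = -58.13 kJ/mol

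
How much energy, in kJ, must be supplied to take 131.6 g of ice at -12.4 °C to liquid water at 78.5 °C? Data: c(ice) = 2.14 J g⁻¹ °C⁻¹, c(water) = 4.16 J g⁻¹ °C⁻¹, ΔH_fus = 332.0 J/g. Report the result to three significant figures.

q1 (heat ice -12.4→0.0 °C): 131.6 × 2.14 × 12.4 = 3492 J
q2 (melt at 0 °C): 131.6 × 332.0 = 43691 J
q3 (heat water 0.0→78.5 °C): 131.6 × 4.16 × 78.5 = 42975 J
Total: 3492 + 43691 + 42975 = 90158 J = 90.2 kJ

q = 90.2 kJ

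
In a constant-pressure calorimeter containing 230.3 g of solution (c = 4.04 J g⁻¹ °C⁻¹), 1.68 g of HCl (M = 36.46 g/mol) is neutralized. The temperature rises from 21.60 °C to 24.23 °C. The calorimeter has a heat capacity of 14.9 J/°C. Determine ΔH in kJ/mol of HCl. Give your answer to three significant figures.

ΔH = -54.0 kJ/mol

|ΔT| = |24.23 − 21.60| = 2.63 °C
|q_surr| = (230.3 × 4.04 + 14.9) × 2.63 = 945.312 × 2.63 = 2486.2 J
n(HCl) = 1.68 / 36.46 = 0.046078 mol
Temperature rose, so q_rxn = −|q_surr| = -2.4862 kJ
ΔH = q_rxn / n = -53.96 kJ/mol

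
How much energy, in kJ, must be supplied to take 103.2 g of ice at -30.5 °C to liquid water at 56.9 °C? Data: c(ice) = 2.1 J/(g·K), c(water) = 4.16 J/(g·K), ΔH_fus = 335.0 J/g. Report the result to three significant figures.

q1 (heat ice -30.5→0.0 °C): 103.2 × 2.1 × 30.5 = 6610 J
q2 (melt at 0 °C): 103.2 × 335.0 = 34572 J
q3 (heat water 0.0→56.9 °C): 103.2 × 4.16 × 56.9 = 24428 J
Total: 6610 + 34572 + 24428 = 65610 J = 65.6 kJ

q = 65.6 kJ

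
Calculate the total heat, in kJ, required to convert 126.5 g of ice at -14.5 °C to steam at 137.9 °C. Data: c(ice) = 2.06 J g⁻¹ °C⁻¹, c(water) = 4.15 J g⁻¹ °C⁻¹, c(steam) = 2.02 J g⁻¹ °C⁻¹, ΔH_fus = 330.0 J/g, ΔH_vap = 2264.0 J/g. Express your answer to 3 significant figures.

q = 394 kJ

q1 (heat ice -14.5→0.0 °C): 126.5 × 2.06 × 14.5 = 3779 J
q2 (melt at 0 °C): 126.5 × 330.0 = 41745 J
q3 (heat water 0.0→100.0 °C): 126.5 × 4.15 × 100.0 = 52498 J
q4 (vaporize at 100 °C): 126.5 × 2264.0 = 286396 J
q5 (heat steam 100.0→137.9 °C): 126.5 × 2.02 × 37.9 = 9685 J
Total: 3779 + 41745 + 52498 + 286396 + 9685 = 394103 J = 394 kJ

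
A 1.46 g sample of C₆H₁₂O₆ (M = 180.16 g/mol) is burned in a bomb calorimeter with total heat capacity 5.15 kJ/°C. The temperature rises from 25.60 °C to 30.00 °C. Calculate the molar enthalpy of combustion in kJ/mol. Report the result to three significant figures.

ΔH = -2800 kJ/mol

ΔT = 30.00 − 25.60 = 4.40 °C
q_cal = C_cal × ΔT = 5.15 × 4.40 = 22.66 kJ
n = 1.46 / 180.16 = 0.008104 mol
q_rxn = −q_cal = -22.66 kJ
ΔH = -22.66 / 0.008104 = -2796 kJ/mol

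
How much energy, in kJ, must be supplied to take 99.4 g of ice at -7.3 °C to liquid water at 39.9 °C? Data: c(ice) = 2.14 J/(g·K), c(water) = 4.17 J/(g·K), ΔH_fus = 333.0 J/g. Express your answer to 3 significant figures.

q1 (heat ice -7.3→0.0 °C): 99.4 × 2.14 × 7.3 = 1553 J
q2 (melt at 0 °C): 99.4 × 333.0 = 33100 J
q3 (heat water 0.0→39.9 °C): 99.4 × 4.17 × 39.9 = 16538 J
Total: 1553 + 33100 + 16538 = 51191 J = 51.2 kJ

q = 51.2 kJ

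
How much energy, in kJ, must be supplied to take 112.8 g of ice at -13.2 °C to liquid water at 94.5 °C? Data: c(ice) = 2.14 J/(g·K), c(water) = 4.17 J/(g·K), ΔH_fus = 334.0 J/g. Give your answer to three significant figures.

q1 (heat ice -13.2→0.0 °C): 112.8 × 2.14 × 13.2 = 3186 J
q2 (melt at 0 °C): 112.8 × 334.0 = 37675 J
q3 (heat water 0.0→94.5 °C): 112.8 × 4.17 × 94.5 = 44451 J
Total: 3186 + 37675 + 44451 = 85312 J = 85.3 kJ

q = 85.3 kJ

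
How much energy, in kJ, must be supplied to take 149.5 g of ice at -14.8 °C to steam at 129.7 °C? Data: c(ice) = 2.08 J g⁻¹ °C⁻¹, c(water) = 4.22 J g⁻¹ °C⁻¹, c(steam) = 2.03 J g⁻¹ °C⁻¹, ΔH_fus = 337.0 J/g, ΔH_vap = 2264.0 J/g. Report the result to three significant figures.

q = 466 kJ

q1 (heat ice -14.8→0.0 °C): 149.5 × 2.08 × 14.8 = 4602 J
q2 (melt at 0 °C): 149.5 × 337.0 = 50382 J
q3 (heat water 0.0→100.0 °C): 149.5 × 4.22 × 100.0 = 63089 J
q4 (vaporize at 100 °C): 149.5 × 2264.0 = 338468 J
q5 (heat steam 100.0→129.7 °C): 149.5 × 2.03 × 29.7 = 9014 J
Total: 4602 + 50382 + 63089 + 338468 + 9014 = 465555 J = 466 kJ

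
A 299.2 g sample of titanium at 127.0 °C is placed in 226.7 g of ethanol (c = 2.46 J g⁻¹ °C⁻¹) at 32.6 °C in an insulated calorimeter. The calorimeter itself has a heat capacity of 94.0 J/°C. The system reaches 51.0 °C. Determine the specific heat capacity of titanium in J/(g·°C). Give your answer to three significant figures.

c = 0.527 J/(g·°C)

q_gained = (226.7 × 2.46 + 94.0) × (51.0 − 32.6) = 11990 J
q_lost = 299.2 × c × (127.0 − 51.0) = 22739.2 c
Set equal: c = 11990 / 22739.2 = 0.527 J/(g·°C)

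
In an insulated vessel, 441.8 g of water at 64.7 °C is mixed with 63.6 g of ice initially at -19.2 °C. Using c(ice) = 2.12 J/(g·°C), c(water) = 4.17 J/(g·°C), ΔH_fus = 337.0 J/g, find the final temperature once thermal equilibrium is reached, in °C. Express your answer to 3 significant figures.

Heat to bring ice to 0 °C and melt it: q₁ = 63.6×2.12×19.2 + 63.6×337.0 = 24022 J
Heat the water can supply cooling to 0 °C: 441.8×4.17×64.7 = 119197 J > q₁, so all ice melts.
Energy balance: 441.8×4.17×(64.7 − T) = 24022 + 63.6×4.17×(T − 0)
1842.306(64.7 − T) = 24022 + 265.212 T
119197 − 24022 = 2107.518 T
T = 95175 / 2107.518 = 45.16 °C

T_f = 45.2 °C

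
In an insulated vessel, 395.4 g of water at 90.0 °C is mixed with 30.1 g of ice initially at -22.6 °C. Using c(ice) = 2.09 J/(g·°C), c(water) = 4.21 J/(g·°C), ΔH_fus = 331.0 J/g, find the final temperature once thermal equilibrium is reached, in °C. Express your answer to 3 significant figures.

T_f = 77.3 °C

Heat to bring ice to 0 °C and melt it: q₁ = 30.1×2.09×22.6 + 30.1×331.0 = 11385 J
Heat the water can supply cooling to 0 °C: 395.4×4.21×90.0 = 149817 J > q₁, so all ice melts.
Energy balance: 395.4×4.21×(90.0 − T) = 11385 + 30.1×4.21×(T − 0)
1664.634(90.0 − T) = 11385 + 126.721 T
149817 − 11385 = 1791.355 T
T = 138432 / 1791.355 = 77.28 °C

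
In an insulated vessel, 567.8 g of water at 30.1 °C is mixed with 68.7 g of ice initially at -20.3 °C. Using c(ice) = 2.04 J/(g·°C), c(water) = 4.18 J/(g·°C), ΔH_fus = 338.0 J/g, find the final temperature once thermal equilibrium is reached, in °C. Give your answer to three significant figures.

T_f = 17.1 °C

Heat to bring ice to 0 °C and melt it: q₁ = 68.7×2.04×20.3 + 68.7×338.0 = 26066 J
Heat the water can supply cooling to 0 °C: 567.8×4.18×30.1 = 71439.5 J > q₁, so all ice melts.
Energy balance: 567.8×4.18×(30.1 − T) = 26066 + 68.7×4.18×(T − 0)
2373.404(30.1 − T) = 26066 + 287.166 T
71439.5 − 26066 = 2660.570 T
T = 45373.5 / 2660.570 = 17.05 °C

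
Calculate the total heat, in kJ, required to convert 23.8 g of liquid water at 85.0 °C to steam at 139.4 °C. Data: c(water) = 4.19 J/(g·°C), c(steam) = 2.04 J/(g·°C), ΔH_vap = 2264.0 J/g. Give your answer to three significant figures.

q1 (heat water 85.0→100.0 °C): 23.8 × 4.19 × 15.0 = 1496 J
q2 (vaporize at 100 °C): 23.8 × 2264.0 = 53883 J
q3 (heat steam 100.0→139.4 °C): 23.8 × 2.04 × 39.4 = 1913 J
Total: 1496 + 53883 + 1913 = 57292 J = 57.3 kJ

q = 57.3 kJ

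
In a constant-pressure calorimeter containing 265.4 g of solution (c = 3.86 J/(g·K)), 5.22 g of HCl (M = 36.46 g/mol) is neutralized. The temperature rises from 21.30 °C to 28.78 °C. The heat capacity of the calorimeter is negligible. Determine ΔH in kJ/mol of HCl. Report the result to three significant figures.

|ΔT| = |28.78 − 21.30| = 7.48 °C
|q_surr| = (265.4 × 3.86) × 7.48 = 1024.444 × 7.48 = 7663 J
n(HCl) = 5.22 / 36.46 = 0.1432 mol
Temperature rose, so q_rxn = −|q_surr| = -7.663 kJ
ΔH = q_rxn / n = -53.51 kJ/mol

ΔH = -53.5 kJ/mol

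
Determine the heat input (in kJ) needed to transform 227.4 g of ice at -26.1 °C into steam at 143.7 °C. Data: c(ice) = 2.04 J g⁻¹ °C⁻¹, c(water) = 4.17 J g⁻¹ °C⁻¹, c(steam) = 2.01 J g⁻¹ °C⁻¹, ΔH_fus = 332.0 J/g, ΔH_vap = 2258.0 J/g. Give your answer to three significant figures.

q = 716 kJ

q1 (heat ice -26.1→0.0 °C): 227.4 × 2.04 × 26.1 = 12108 J
q2 (melt at 0 °C): 227.4 × 332.0 = 75497 J
q3 (heat water 0.0→100.0 °C): 227.4 × 4.17 × 100.0 = 94826 J
q4 (vaporize at 100 °C): 227.4 × 2258.0 = 513469 J
q5 (heat steam 100.0→143.7 °C): 227.4 × 2.01 × 43.7 = 19974 J
Total: 12108 + 75497 + 94826 + 513469 + 19974 = 715874 J = 716 kJ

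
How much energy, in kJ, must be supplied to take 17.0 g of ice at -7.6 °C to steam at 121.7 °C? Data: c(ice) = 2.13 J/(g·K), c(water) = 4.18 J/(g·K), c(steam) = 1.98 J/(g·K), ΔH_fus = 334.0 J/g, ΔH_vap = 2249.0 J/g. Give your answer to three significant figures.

q1 (heat ice -7.6→0.0 °C): 17.0 × 2.13 × 7.6 = 275 J
q2 (melt at 0 °C): 17.0 × 334.0 = 5678 J
q3 (heat water 0.0→100.0 °C): 17.0 × 4.18 × 100.0 = 7106 J
q4 (vaporize at 100 °C): 17.0 × 2249.0 = 38233 J
q5 (heat steam 100.0→121.7 °C): 17.0 × 1.98 × 21.7 = 730 J
Total: 275 + 5678 + 7106 + 38233 + 730 = 52022 J = 52.0 kJ

q = 52.0 kJ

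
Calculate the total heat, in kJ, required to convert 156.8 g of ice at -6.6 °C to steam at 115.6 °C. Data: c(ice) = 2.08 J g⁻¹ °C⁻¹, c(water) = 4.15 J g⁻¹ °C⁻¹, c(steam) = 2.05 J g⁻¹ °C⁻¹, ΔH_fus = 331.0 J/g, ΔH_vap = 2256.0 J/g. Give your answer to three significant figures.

q = 478 kJ

q1 (heat ice -6.6→0.0 °C): 156.8 × 2.08 × 6.6 = 2153 J
q2 (melt at 0 °C): 156.8 × 331.0 = 51901 J
q3 (heat water 0.0→100.0 °C): 156.8 × 4.15 × 100.0 = 65072 J
q4 (vaporize at 100 °C): 156.8 × 2256.0 = 353741 J
q5 (heat steam 100.0→115.6 °C): 156.8 × 2.05 × 15.6 = 5014 J
Total: 2153 + 51901 + 65072 + 353741 + 5014 = 477881 J = 478 kJ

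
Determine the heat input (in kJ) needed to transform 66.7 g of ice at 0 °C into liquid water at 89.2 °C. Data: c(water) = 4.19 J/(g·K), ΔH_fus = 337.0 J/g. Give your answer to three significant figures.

q = 47.4 kJ

q1 (melt at 0 °C): 66.7 × 337.0 = 22478 J
q2 (heat water 0.0→89.2 °C): 66.7 × 4.19 × 89.2 = 24929 J
Total: 22478 + 24929 = 47407 J = 47.4 kJ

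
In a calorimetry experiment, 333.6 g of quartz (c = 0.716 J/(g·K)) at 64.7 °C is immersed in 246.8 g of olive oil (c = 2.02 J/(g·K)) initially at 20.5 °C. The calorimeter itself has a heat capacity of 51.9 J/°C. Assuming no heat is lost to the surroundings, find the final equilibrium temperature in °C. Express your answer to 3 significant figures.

Heat lost by quartz = heat gained by olive oil + calorimeter.
(333.6)(0.716)(64.7 − T) = [(246.8)(2.02) + 51.9](T − 20.5)
238.8576 (64.7 − T) = 550.436 (T − 20.5)
15454 − 238.8576 T = 550.436 T − 11284
26738 = 789.2936 T
T = 33.88 °C

T_f = 33.9 °C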